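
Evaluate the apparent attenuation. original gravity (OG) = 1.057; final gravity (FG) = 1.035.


AA = (OG − FG)/(OG − 1) · 100
AA = (1.057 − 1.035)/(1.057 − 1) · 100

38.5965 %


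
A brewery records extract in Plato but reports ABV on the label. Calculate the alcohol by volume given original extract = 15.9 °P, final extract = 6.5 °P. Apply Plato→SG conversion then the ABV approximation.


SG = 259/(259 − P);  ABV = (OG − FG)·131.25
OG = 259/(259 − 15.9) = 1.0654
FG = 259/(259 − 6.5) = 1.0257
ABV = (1.0654 − 1.0257)·131.25

5.2057 % ABV


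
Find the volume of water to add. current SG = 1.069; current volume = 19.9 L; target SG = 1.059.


V_water = V·((SG_curr − 1)/(SG_target − 1) − 1)
V_water = 19.9·((1.069 − 1)/(1.059 − 1) − 1)

3.3729 L


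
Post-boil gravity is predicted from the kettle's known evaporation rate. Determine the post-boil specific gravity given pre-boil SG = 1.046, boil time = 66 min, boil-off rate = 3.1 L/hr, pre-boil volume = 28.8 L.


V_post = V_pre − rate·(t/60);  SG_post = 1 + (SG_pre−1)·V_pre/V_post
V_post = 28.8 − 3.1·(66/60) = 25.3900
SG_post = 1 + (1.046 − 1)·28.8/25.3900

1.0522


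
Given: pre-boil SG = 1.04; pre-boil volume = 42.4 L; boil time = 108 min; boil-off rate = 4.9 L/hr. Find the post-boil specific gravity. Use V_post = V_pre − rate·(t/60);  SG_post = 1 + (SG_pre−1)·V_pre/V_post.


V_post = 42.4 − 4.9·(108/60) = 33.5800
SG_post = 1 + (1.04 − 1)·42.4/33.5800

1.0505


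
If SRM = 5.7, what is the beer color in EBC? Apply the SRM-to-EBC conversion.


EBC = SRM · 1.97
EBC = 5.7 · 1.97

11.2290 EBC


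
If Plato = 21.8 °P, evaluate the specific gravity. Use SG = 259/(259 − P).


SG = 259/(259 − 21.8)

1.0919


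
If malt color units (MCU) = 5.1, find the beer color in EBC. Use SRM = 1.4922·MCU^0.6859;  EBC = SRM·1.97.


SRM = 1.4922·5.1^0.6859 = 4.5619
EBC = 4.5619·1.97

8.9870 EBC


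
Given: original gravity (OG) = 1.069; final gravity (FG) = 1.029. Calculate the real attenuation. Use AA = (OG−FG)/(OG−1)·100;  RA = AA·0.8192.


AA = (1.069 − 1.029)/(1.069 − 1)·100 = 57.9710
RA = 57.9710·0.8192

47.4899 %


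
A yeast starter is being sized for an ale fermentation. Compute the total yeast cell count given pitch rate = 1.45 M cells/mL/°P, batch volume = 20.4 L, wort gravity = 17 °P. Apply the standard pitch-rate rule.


cells (billions) = rate · V_L · °P
cells = 1.45 · 20.4 · 17

502.8600 billion cells


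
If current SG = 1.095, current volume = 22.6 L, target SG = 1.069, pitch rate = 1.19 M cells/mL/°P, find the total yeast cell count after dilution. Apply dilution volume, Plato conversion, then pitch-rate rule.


V_w = V·((SG_c−1)/(SG_t−1)−1);  °P = 259 − 259/SG_t;  cells = rate·(V+V_w)·°P
V_w = 22.6·((1.095−1)/(1.069−1)−1) = 8.5159
V_final = 22.6 + 8.5159 = 31.1159
°P = 259 − 259/1.069 = 16.7175
cells = 1.19·31.1159·16.7175

619.0148 billion cells


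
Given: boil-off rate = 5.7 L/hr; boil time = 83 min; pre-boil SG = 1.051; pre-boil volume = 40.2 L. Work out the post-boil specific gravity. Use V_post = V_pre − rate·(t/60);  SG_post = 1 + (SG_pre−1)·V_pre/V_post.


V_post = 40.2 − 5.7·(83/60) = 32.3150
SG_post = 1 + (1.051 − 1)·40.2/32.3150

1.0634


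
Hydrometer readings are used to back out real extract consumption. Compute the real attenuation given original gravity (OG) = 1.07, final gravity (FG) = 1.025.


AA = (OG−FG)/(OG−1)·100;  RA = AA·0.8192
AA = (1.07 − 1.025)/(1.07 − 1)·100 = 64.2857
RA = 64.2857·0.8192

52.6629 %


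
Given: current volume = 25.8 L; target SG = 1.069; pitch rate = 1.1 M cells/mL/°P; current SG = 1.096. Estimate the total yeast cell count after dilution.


V_w = V·((SG_c−1)/(SG_t−1)−1);  °P = 259 − 259/SG_t;  cells = rate·(V+V_w)·°P
V_w = 25.8·((1.096−1)/(1.069−1)−1) = 10.0957
V_final = 25.8 + 10.0957 = 35.8957
°P = 259 − 259/1.069 = 16.7175
cells = 1.1·35.8957·16.7175

660.0938 billion cells


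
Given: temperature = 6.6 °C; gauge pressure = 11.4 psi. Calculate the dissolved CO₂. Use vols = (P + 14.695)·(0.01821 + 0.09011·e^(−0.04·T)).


vols = (11.4 + 14.695)·(0.01821 + 0.09011·e^(−0.04·6.6))

2.2810 volumes


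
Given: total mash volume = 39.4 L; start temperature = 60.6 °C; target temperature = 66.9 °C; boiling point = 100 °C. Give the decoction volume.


V_dec = V_total·(T_target − T_start)/(T_boil − T_start)
V_dec = 39.4·(66.9 − 60.6)/(100 − 60.6)

6.3000 L


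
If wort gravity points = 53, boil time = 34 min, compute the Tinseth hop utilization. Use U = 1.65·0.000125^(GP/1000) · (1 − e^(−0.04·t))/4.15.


bigness = 1.65·0.000125^(53/1000) = 1.0248
boil_factor = (1 − e^(−0.04·34))/4.15 = 0.1791
U = 1.0248 · 0.1791

0.1836


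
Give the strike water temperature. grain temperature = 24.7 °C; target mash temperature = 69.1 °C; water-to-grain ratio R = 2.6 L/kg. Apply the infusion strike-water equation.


T_strike = (0.41/R)·(T_mash − T_grain) + T_mash
T_strike = (0.41/2.6)·(69.1 − 24.7) + 69.1

76.1015 °C


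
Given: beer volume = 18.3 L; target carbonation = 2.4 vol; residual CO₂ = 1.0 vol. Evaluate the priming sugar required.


sugar = (target − residual)·4.0·V
sugar = (2.4 − 1.0)·4.0·18.3

102.4800 g


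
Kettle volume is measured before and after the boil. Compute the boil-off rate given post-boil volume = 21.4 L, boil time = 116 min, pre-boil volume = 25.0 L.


rate = (V_pre − V_post) / (t_min/60)
rate = (25.0 − 21.4) / (116/60)

1.8621 L/hr


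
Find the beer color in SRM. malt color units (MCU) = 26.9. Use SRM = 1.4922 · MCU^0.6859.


SRM = 1.4922 · 26.9^0.6859

14.2723 SRM


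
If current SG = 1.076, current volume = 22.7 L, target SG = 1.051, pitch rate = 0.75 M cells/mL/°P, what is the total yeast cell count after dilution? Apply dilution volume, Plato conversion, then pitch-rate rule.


V_w = V·((SG_c−1)/(SG_t−1)−1);  °P = 259 − 259/SG_t;  cells = rate·(V+V_w)·°P
V_w = 22.7·((1.076−1)/(1.051−1)−1) = 11.1275
V_final = 22.7 + 11.1275 = 33.8275
°P = 259 − 259/1.051 = 12.5680
cells = 0.75·33.8275·12.5680

318.8583 billion cells


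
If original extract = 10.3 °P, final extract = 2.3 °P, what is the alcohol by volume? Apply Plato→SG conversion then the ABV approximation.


SG = 259/(259 − P);  ABV = (OG − FG)·131.25
OG = 259/(259 − 10.3) = 1.0414
FG = 259/(259 − 2.3) = 1.0090
ABV = (1.0414 − 1.0090)·131.25

4.2598 % ABV


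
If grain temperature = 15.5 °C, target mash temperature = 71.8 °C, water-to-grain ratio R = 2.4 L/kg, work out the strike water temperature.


T_strike = (0.41/R)·(T_mash − T_grain) + T_mash
T_strike = (0.41/2.4)·(71.8 − 15.5) + 71.8

81.4179 °C


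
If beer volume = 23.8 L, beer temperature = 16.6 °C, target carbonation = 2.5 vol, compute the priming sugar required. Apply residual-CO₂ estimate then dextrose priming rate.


residual = 14.695·(0.01821 + 0.09011·e^(−0.04·T));  sugar = (target − residual)·4.0·V
residual = 14.695·(0.01821 + 0.09011·e^(−0.04·16.6)) = 0.9493
sugar = (2.5 − 0.9493)·4.0·23.8

147.6304 g


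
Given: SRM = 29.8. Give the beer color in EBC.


EBC = SRM · 1.97
EBC = 29.8 · 1.97

58.7060 EBC


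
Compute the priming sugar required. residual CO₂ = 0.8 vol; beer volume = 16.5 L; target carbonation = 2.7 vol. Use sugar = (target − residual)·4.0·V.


sugar = (2.7 − 0.8)·4.0·16.5

125.4000 g


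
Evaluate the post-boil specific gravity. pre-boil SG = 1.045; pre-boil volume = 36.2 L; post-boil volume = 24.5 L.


SG_post = 1 + (SG_pre − 1)·V_pre/V_post
pts_pre = (1.045 − 1)·1000 = 45.0000
pts_post = 45.0000·36.2/24.5 = 66.4898
SG_post = 1 + 66.4898/1000

1.0665


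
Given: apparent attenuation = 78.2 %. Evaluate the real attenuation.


RA = AA · 0.8192
RA = 78.2 · 0.8192

64.0614 %


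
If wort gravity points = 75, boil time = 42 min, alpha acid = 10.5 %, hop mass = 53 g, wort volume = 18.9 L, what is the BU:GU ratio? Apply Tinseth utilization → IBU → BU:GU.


U = 1.65·0.000125^(GP/1000)·(1−e^(−0.04t))/4.15;  IBU = (α/100)·m·U·1000/V;  BU:GU = IBU/GP
U = 1.65·0.000125^(75/1000)·(1−e^(−0.04·42))/4.15 = 0.1649
IBU = (10.5/100)·53·0.1649·1000/18.9 = 48.5436
BU:GU = 48.5436/75

0.6472


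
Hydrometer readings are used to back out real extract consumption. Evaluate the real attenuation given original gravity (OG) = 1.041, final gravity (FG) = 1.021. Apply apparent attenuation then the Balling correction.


AA = (OG−FG)/(OG−1)·100;  RA = AA·0.8192
AA = (1.041 − 1.021)/(1.041 − 1)·100 = 48.7805
RA = 48.7805·0.8192

39.9610 %


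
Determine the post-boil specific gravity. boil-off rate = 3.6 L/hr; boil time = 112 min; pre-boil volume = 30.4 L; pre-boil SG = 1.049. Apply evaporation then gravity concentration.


V_post = V_pre − rate·(t/60);  SG_post = 1 + (SG_pre−1)·V_pre/V_post
V_post = 30.4 − 3.6·(112/60) = 23.6800
SG_post = 1 + (1.049 − 1)·30.4/23.6800

1.0629


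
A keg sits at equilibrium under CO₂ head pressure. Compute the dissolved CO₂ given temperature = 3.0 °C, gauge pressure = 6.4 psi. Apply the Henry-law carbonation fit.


vols = (P + 14.695)·(0.01821 + 0.09011·e^(−0.04·T))
vols = (6.4 + 14.695)·(0.01821 + 0.09011·e^(−0.04·3.0))

2.0701 volumes


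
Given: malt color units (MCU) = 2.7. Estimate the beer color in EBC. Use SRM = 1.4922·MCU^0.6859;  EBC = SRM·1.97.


SRM = 1.4922·2.7^0.6859 = 2.9492
EBC = 2.9492·1.97

5.8099 EBC


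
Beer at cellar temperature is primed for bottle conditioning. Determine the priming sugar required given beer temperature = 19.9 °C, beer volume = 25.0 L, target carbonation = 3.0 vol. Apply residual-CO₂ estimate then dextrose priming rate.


residual = 14.695·(0.01821 + 0.09011·e^(−0.04·T));  sugar = (target − residual)·4.0·V
residual = 14.695·(0.01821 + 0.09011·e^(−0.04·19.9)) = 0.8650
sugar = (3.0 − 0.8650)·4.0·25.0

213.5033 g


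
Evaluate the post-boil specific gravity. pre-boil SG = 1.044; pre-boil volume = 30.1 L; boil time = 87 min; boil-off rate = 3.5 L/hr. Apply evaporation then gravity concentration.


V_post = V_pre − rate·(t/60);  SG_post = 1 + (SG_pre−1)·V_pre/V_post
V_post = 30.1 − 3.5·(87/60) = 25.0250
SG_post = 1 + (1.044 − 1)·30.1/25.0250

1.0529


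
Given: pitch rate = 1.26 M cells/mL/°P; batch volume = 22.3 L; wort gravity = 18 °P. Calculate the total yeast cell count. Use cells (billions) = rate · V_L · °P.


cells = 1.26 · 22.3 · 18

505.7640 billion cells


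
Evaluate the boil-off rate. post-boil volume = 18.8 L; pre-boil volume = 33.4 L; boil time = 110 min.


rate = (V_pre − V_post) / (t_min/60)
rate = (33.4 − 18.8) / (110/60)

7.9636 L/hr


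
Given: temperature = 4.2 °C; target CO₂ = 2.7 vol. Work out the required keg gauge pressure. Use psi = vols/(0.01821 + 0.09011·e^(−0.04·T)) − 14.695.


psi = 2.7/(0.01821 + 0.09011·e^(−0.04·4.2)) − 14.695

13.9113 psi


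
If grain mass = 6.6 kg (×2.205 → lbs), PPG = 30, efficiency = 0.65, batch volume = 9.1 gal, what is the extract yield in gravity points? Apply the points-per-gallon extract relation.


points = lbs × PPG × eff / vol
lbs = 6.6 × 2.205 = 14.5530
points = 14.5530 × 30 × 0.65 / 9.1

31.1850 points


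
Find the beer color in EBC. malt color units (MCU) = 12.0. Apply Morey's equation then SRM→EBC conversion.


SRM = 1.4922·MCU^0.6859;  EBC = SRM·1.97
SRM = 1.4922·12.0^0.6859 = 8.2042
EBC = 8.2042·1.97

16.1623 EBC


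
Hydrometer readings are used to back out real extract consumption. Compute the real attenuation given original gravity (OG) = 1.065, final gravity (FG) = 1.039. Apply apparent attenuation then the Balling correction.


AA = (OG−FG)/(OG−1)·100;  RA = AA·0.8192
AA = (1.065 − 1.039)/(1.065 − 1)·100 = 40.0000
RA = 40.0000·0.8192

32.7680 %


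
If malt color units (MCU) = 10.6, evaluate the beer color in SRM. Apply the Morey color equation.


SRM = 1.4922 · MCU^0.6859
SRM = 1.4922 · 10.6^0.6859

7.5350 SRM


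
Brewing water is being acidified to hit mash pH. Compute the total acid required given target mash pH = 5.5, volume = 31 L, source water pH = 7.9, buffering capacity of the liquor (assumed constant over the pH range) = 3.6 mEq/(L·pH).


acid = buffering capacity · (pH_source − pH_target) · V
acid = 3.6 · (7.9 − 5.5) · 31

267.8400 mEq


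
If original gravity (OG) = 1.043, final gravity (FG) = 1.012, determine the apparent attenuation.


AA = (OG − FG)/(OG − 1) · 100
AA = (1.043 − 1.012)/(1.043 − 1) · 100

72.0930 %


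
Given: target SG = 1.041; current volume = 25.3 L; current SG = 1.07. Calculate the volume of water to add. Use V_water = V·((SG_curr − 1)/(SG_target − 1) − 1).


V_water = 25.3·((1.07 − 1)/(1.041 − 1) − 1)

17.8951 L


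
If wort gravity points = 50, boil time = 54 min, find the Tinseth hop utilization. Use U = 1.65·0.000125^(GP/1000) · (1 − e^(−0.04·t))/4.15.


bigness = 1.65·0.000125^(50/1000) = 1.0528
boil_factor = (1 − e^(−0.04·54))/4.15 = 0.2132
U = 1.0528 · 0.2132

0.2244


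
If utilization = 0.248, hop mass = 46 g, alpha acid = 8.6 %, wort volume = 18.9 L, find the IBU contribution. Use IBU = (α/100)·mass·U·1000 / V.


IBU = (8.6/100)·46·0.248·1000 / 18.9

51.9094 IBU


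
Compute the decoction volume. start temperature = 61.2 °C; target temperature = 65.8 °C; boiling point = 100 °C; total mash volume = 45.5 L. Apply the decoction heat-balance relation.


V_dec = V_total·(T_target − T_start)/(T_boil − T_start)
V_dec = 45.5·(65.8 − 61.2)/(100 − 61.2)

5.3943 L


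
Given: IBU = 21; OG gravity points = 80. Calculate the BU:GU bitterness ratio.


BU:GU = IBU / OG_points
BU:GU = 21 / 80

0.2625


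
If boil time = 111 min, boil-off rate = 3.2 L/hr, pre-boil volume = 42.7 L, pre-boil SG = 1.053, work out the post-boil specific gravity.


V_post = V_pre − rate·(t/60);  SG_post = 1 + (SG_pre−1)·V_pre/V_post
V_post = 42.7 − 3.2·(111/60) = 36.7800
SG_post = 1 + (1.053 − 1)·42.7/36.7800

1.0615


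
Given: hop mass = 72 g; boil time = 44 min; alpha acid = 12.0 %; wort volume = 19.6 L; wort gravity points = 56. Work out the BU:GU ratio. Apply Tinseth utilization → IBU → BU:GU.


U = 1.65·0.000125^(GP/1000)·(1−e^(−0.04t))/4.15;  IBU = (α/100)·m·U·1000/V;  BU:GU = IBU/GP
U = 1.65·0.000125^(56/1000)·(1−e^(−0.04·44))/4.15 = 0.1990
IBU = (12.0/100)·72·0.1990·1000/19.6 = 87.7258
BU:GU = 87.7258/56

1.5665


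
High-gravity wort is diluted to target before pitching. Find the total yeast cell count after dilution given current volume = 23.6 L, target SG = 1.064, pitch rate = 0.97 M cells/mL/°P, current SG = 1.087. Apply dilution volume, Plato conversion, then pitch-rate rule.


V_w = V·((SG_c−1)/(SG_t−1)−1);  °P = 259 − 259/SG_t;  cells = rate·(V+V_w)·°P
V_w = 23.6·((1.087−1)/(1.064−1)−1) = 8.4812
V_final = 23.6 + 8.4812 = 32.0812
°P = 259 − 259/1.064 = 15.5789
cells = 0.97·32.0812·15.5789

484.7983 billion cells


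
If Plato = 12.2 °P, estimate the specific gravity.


SG = 259/(259 − P)
SG = 259/(259 − 12.2)

1.0494


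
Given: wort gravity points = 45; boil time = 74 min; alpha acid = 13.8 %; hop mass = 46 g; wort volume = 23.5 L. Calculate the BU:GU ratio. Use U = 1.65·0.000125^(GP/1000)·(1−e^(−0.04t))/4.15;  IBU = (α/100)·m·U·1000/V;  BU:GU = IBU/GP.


U = 1.65·0.000125^(45/1000)·(1−e^(−0.04·74))/4.15 = 0.2516
IBU = (13.8/100)·46·0.2516·1000/23.5 = 67.9606
BU:GU = 67.9606/45

1.5102


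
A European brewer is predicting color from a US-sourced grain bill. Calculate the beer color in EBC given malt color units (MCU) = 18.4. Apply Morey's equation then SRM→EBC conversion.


SRM = 1.4922·MCU^0.6859;  EBC = SRM·1.97
SRM = 1.4922·18.4^0.6859 = 10.9993
EBC = 10.9993·1.97

21.6686 EBC


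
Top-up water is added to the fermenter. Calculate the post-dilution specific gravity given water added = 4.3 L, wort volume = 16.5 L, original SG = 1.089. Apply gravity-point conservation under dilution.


SG_new = 1 + (SG_old − 1)·V_old/(V_old + V_water)
pts = (1.089 − 1)·1000·16.5/(16.5 + 4.3) = 70.6010
SG_new = 1 + 70.6010/1000

1.0706


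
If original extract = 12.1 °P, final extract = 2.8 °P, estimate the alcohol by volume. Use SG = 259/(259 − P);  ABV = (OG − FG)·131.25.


OG = 259/(259 − 12.1) = 1.0490
FG = 259/(259 − 2.8) = 1.0109
ABV = (1.0490 − 1.0109)·131.25

4.9978 % ABV


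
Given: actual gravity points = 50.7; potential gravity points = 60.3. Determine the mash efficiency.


efficiency = actual / potential × 100
efficiency = 50.7 / 60.3 × 100

84.0796 %


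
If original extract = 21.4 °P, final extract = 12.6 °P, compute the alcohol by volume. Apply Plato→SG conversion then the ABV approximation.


SG = 259/(259 − P);  ABV = (OG − FG)·131.25
OG = 259/(259 − 21.4) = 1.0901
FG = 259/(259 − 12.6) = 1.0511
ABV = (1.0901 − 1.0511)·131.25

5.1097 % ABV


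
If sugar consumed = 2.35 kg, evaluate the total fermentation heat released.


Q = m_sugar · 590 kJ/kg
Q = 2.35 · 590

1386.5000 kJ


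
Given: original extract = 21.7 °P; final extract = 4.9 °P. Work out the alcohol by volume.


SG = 259/(259 − P);  ABV = (OG − FG)·131.25
OG = 259/(259 − 21.7) = 1.0914
FG = 259/(259 − 4.9) = 1.0193
ABV = (1.0914 − 1.0193)·131.25

9.4712 % ABV


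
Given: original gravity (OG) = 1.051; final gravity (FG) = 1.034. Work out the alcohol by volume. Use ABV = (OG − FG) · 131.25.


ABV = (1.051 − 1.034) · 131.25

2.2312 % ABV


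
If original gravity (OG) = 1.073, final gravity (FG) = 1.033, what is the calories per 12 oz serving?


ABW = (OG−FG)·131.25·0.79/FG;  °P = 259 − 259/SG (for OG→OE and FG→AE);  RE = 0.1808·OE + 0.8192·AE;  Cal = (6.9·ABW + 4·(RE−0.1))·FG·3.55
ABW = (1.073 − 1.033)·131.25·0.79/1.033 = 4.0150
OE = 259 − 259/1.073 = 17.6207 °P
AE = 259 − 259/1.033 = 8.2740 °P
RE = 0.1808·17.6207 + 0.8192·8.2740 = 9.9638 °P
Cal = (6.9·4.0150 + 4·(9.9638−0.1))·1.033·3.55

246.2819 kcal


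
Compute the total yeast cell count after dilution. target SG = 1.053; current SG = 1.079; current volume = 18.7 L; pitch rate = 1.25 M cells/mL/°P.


V_w = V·((SG_c−1)/(SG_t−1)−1);  °P = 259 − 259/SG_t;  cells = rate·(V+V_w)·°P
V_w = 18.7·((1.079−1)/(1.053−1)−1) = 9.1736
V_final = 18.7 + 9.1736 = 27.8736
°P = 259 − 259/1.053 = 13.0361
cells = 1.25·27.8736·13.0361

454.2031 billion cells


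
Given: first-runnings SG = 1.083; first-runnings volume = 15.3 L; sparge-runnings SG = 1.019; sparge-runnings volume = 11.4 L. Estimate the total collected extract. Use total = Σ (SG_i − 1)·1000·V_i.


first = (1.083 − 1)·1000·15.3 = 1269.9000
sparge = (1.019 − 1)·1000·11.4 = 216.6000
total = 1269.9000 + 216.6000

1486.5000 gravity·L


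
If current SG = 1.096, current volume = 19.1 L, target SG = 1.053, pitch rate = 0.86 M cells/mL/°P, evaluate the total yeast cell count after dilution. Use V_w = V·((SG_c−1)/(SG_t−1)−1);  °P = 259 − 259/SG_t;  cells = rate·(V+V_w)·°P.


V_w = 19.1·((1.096−1)/(1.053−1)−1) = 15.4962
V_final = 19.1 + 15.4962 = 34.5962
°P = 259 − 259/1.053 = 13.0361
cells = 0.86·34.5962·13.0361

387.8595 billion cells


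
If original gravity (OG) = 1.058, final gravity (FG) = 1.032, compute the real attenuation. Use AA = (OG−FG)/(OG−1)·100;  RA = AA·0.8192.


AA = (1.058 − 1.032)/(1.058 − 1)·100 = 44.8276
RA = 44.8276·0.8192

36.7228 %


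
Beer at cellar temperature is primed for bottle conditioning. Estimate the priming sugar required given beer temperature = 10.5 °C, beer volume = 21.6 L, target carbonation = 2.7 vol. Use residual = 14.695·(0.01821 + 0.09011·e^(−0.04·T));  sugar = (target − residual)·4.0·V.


residual = 14.695·(0.01821 + 0.09011·e^(−0.04·10.5)) = 1.1376
sugar = (2.7 − 1.1376)·4.0·21.6

134.9883 g


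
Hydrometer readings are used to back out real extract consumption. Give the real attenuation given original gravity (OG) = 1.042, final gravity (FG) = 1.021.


AA = (OG−FG)/(OG−1)·100;  RA = AA·0.8192
AA = (1.042 − 1.021)/(1.042 − 1)·100 = 50.0000
RA = 50.0000·0.8192

40.9600 %


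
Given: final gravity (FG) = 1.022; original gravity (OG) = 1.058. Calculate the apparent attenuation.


AA = (OG − FG)/(OG − 1) · 100
AA = (1.058 − 1.022)/(1.058 − 1) · 100

62.0690 %


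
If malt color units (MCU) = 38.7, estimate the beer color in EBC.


SRM = 1.4922·MCU^0.6859;  EBC = SRM·1.97
SRM = 1.4922·38.7^0.6859 = 18.3163
EBC = 18.3163·1.97

36.0831 EBC


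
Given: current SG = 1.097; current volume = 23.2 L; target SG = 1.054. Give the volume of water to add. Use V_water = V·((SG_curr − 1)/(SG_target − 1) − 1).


V_water = 23.2·((1.097 − 1)/(1.054 − 1) − 1)

18.4741 L


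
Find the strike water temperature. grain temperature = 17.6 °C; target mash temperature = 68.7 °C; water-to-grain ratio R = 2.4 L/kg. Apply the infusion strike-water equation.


T_strike = (0.41/R)·(T_mash − T_grain) + T_mash
T_strike = (0.41/2.4)·(68.7 − 17.6) + 68.7

77.4296 °C


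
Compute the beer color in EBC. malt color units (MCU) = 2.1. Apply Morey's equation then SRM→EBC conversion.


SRM = 1.4922·MCU^0.6859;  EBC = SRM·1.97
SRM = 1.4922·2.1^0.6859 = 2.4822
EBC = 2.4822·1.97

4.8899 EBC


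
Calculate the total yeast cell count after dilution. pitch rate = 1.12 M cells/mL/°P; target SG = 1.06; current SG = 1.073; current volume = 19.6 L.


V_w = V·((SG_c−1)/(SG_t−1)−1);  °P = 259 − 259/SG_t;  cells = rate·(V+V_w)·°P
V_w = 19.6·((1.073−1)/(1.06−1)−1) = 4.2467
V_final = 19.6 + 4.2467 = 23.8467
°P = 259 − 259/1.06 = 14.6604
cells = 1.12·23.8467·14.6604

391.5533 billion cells


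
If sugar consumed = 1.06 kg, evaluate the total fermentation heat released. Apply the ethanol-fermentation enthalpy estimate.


Q = m_sugar · 590 kJ/kg
Q = 1.06 · 590

625.4000 kJ


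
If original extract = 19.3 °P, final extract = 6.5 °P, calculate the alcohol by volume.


SG = 259/(259 − P);  ABV = (OG − FG)·131.25
OG = 259/(259 − 19.3) = 1.0805
FG = 259/(259 − 6.5) = 1.0257
ABV = (1.0805 − 1.0257)·131.25

7.1892 % ABV


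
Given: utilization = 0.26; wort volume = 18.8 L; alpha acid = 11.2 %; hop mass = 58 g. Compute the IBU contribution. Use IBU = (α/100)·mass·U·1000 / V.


IBU = (11.2/100)·58·0.26·1000 / 18.8

89.8383 IBU


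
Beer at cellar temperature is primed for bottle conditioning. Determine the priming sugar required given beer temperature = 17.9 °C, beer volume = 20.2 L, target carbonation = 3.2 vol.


residual = 14.695·(0.01821 + 0.09011·e^(−0.04·T));  sugar = (target − residual)·4.0·V
residual = 14.695·(0.01821 + 0.09011·e^(−0.04·17.9)) = 0.9147
sugar = (3.2 − 0.9147)·4.0·20.2

184.6506 g


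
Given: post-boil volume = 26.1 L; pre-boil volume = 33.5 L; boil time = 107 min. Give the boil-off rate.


rate = (V_pre − V_post) / (t_min/60)
rate = (33.5 − 26.1) / (107/60)

4.1495 L/hr


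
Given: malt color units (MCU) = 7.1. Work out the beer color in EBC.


SRM = 1.4922·MCU^0.6859;  EBC = SRM·1.97
SRM = 1.4922·7.1^0.6859 = 5.7241
EBC = 5.7241·1.97

11.2764 EBC


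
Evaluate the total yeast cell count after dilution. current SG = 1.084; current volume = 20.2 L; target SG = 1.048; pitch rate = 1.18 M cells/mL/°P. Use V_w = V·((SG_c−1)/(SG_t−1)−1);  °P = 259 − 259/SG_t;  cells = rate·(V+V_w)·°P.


V_w = 20.2·((1.084−1)/(1.048−1)−1) = 15.1500
V_final = 20.2 + 15.1500 = 35.3500
°P = 259 − 259/1.048 = 11.8626
cells = 1.18·35.3500·11.8626

494.8244 billion cells


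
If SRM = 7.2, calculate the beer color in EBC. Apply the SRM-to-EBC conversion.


EBC = SRM · 1.97
EBC = 7.2 · 1.97

14.1840 EBC


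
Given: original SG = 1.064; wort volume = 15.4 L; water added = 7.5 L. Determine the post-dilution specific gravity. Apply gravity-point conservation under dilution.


SG_new = 1 + (SG_old − 1)·V_old/(V_old + V_water)
pts = (1.064 − 1)·1000·15.4/(15.4 + 7.5) = 43.0393
SG_new = 1 + 43.0393/1000

1.0430


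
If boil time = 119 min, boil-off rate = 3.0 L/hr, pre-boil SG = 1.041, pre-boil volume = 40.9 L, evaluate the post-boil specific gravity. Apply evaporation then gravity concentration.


V_post = V_pre − rate·(t/60);  SG_post = 1 + (SG_pre−1)·V_pre/V_post
V_post = 40.9 − 3.0·(119/60) = 34.9500
SG_post = 1 + (1.041 − 1)·40.9/34.9500

1.0480


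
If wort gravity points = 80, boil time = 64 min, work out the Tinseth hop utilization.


U = 1.65·0.000125^(GP/1000) · (1 − e^(−0.04·t))/4.15
bigness = 1.65·0.000125^(80/1000) = 0.8040
boil_factor = (1 − e^(−0.04·64))/4.15 = 0.2223
U = 0.8040 · 0.2223

0.1788


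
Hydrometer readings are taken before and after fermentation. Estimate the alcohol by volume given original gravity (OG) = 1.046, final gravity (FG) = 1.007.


ABV = (OG − FG) · 131.25
ABV = (1.046 − 1.007) · 131.25

5.1188 % ABV


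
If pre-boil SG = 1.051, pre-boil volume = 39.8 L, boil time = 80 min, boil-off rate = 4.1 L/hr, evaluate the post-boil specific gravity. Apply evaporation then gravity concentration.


V_post = V_pre − rate·(t/60);  SG_post = 1 + (SG_pre−1)·V_pre/V_post
V_post = 39.8 − 4.1·(80/60) = 34.3333
SG_post = 1 + (1.051 − 1)·39.8/34.3333

1.0591


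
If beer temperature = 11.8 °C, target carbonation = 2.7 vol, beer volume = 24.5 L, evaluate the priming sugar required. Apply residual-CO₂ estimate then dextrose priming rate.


residual = 14.695·(0.01821 + 0.09011·e^(−0.04·T));  sugar = (target − residual)·4.0·V
residual = 14.695·(0.01821 + 0.09011·e^(−0.04·11.8)) = 1.0935
sugar = (2.7 − 1.0935)·4.0·24.5

157.4322 g


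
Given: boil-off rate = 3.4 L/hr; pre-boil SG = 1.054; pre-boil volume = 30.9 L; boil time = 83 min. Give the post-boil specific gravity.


V_post = V_pre − rate·(t/60);  SG_post = 1 + (SG_pre−1)·V_pre/V_post
V_post = 30.9 − 3.4·(83/60) = 26.1967
SG_post = 1 + (1.054 − 1)·30.9/26.1967

1.0637


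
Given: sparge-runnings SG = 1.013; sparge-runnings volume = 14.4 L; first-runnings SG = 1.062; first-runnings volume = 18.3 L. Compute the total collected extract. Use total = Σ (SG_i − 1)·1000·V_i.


first = (1.062 − 1)·1000·18.3 = 1134.6000
sparge = (1.013 − 1)·1000·14.4 = 187.2000
total = 1134.6000 + 187.2000

1321.8000 gravity·L


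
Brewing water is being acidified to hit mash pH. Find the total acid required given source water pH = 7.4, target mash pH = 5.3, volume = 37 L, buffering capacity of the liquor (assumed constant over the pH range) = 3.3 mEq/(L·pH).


acid = buffering capacity · (pH_source − pH_target) · V
acid = 3.3 · (7.4 − 5.3) · 37

256.4100 mEq


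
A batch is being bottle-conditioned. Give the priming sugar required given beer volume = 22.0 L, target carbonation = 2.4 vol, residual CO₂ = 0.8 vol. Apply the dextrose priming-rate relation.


sugar = (target − residual)·4.0·V
sugar = (2.4 − 0.8)·4.0·22.0

140.8000 g


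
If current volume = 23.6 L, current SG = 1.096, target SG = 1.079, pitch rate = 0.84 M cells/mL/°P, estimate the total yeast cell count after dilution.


V_w = V·((SG_c−1)/(SG_t−1)−1);  °P = 259 − 259/SG_t;  cells = rate·(V+V_w)·°P
V_w = 23.6·((1.096−1)/(1.079−1)−1) = 5.0785
V_final = 23.6 + 5.0785 = 28.6785
°P = 259 − 259/1.079 = 18.9629
cells = 0.84·28.6785·18.9629

456.8155 billion cells


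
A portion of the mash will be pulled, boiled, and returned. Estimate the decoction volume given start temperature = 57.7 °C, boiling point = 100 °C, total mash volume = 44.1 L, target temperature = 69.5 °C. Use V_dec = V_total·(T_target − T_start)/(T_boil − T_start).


V_dec = 44.1·(69.5 − 57.7)/(100 − 57.7)

12.3021 L


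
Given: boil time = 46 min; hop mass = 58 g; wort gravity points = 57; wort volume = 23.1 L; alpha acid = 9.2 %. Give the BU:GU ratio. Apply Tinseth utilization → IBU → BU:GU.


U = 1.65·0.000125^(GP/1000)·(1−e^(−0.04t))/4.15;  IBU = (α/100)·m·U·1000/V;  BU:GU = IBU/GP
U = 1.65·0.000125^(57/1000)·(1−e^(−0.04·46))/4.15 = 0.2004
IBU = (9.2/100)·58·0.2004·1000/23.1 = 46.2864
BU:GU = 46.2864/57

0.8120


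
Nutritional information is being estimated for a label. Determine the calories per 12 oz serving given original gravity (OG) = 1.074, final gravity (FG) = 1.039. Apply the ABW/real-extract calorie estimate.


ABW = (OG−FG)·131.25·0.79/FG;  °P = 259 − 259/SG (for OG→OE and FG→AE);  RE = 0.1808·OE + 0.8192·AE;  Cal = (6.9·ABW + 4·(RE−0.1))·FG·3.55
ABW = (1.074 − 1.039)·131.25·0.79/1.039 = 3.4928
OE = 259 − 259/1.074 = 17.8454 °P
AE = 259 − 259/1.039 = 9.7218 °P
RE = 0.1808·17.8454 + 0.8192·9.7218 = 11.1906 °P
Cal = (6.9·3.4928 + 4·(11.1906−0.1))·1.039·3.55

252.5223 kcal


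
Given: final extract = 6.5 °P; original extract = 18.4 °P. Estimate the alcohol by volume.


SG = 259/(259 − P);  ABV = (OG − FG)·131.25
OG = 259/(259 − 18.4) = 1.0765
FG = 259/(259 − 6.5) = 1.0257
ABV = (1.0765 − 1.0257)·131.25

6.6587 % ABV


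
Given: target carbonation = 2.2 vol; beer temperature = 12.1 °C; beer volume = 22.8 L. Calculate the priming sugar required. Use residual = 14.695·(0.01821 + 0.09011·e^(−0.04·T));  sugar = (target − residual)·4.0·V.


residual = 14.695·(0.01821 + 0.09011·e^(−0.04·12.1)) = 1.0837
sugar = (2.2 − 1.0837)·4.0·22.8

101.8068 g


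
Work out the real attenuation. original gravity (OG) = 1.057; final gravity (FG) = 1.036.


AA = (OG−FG)/(OG−1)·100;  RA = AA·0.8192
AA = (1.057 − 1.036)/(1.057 − 1)·100 = 36.8421
RA = 36.8421·0.8192

30.1811 %


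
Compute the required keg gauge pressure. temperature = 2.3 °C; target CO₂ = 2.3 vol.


psi = vols/(0.01821 + 0.09011·e^(−0.04·T)) − 14.695
psi = 2.3/(0.01821 + 0.09011·e^(−0.04·2.3)) − 14.695

8.2134 psi


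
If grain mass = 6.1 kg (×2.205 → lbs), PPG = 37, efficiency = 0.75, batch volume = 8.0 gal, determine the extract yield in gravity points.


points = lbs × PPG × eff / vol
lbs = 6.1 × 2.205 = 13.4505
points = 13.4505 × 37 × 0.75 / 8.0

46.6564 points


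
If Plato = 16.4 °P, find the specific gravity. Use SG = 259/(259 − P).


SG = 259/(259 − 16.4)

1.0676


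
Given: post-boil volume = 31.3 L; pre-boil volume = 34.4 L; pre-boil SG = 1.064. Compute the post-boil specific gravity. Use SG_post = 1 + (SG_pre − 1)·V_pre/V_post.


pts_pre = (1.064 − 1)·1000 = 64.0000
pts_post = 64.0000·34.4/31.3 = 70.3387
SG_post = 1 + 70.3387/1000

1.0703


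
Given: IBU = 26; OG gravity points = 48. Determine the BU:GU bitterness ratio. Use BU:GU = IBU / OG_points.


BU:GU = 26 / 48

0.5417


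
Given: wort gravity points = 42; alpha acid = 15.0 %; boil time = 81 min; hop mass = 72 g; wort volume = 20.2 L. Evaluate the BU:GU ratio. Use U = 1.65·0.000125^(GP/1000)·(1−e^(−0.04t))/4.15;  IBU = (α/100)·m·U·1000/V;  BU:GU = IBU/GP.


U = 1.65·0.000125^(42/1000)·(1−e^(−0.04·81))/4.15 = 0.2619
IBU = (15.0/100)·72·0.2619·1000/20.2 = 140.0322
BU:GU = 140.0322/42

3.3341


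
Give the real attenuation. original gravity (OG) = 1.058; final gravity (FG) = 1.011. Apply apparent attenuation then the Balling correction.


AA = (OG−FG)/(OG−1)·100;  RA = AA·0.8192
AA = (1.058 − 1.011)/(1.058 − 1)·100 = 81.0345
RA = 81.0345·0.8192

66.3834 %


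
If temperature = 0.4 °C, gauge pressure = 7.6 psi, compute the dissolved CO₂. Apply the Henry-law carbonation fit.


vols = (P + 14.695)·(0.01821 + 0.09011·e^(−0.04·T))
vols = (7.6 + 14.695)·(0.01821 + 0.09011·e^(−0.04·0.4))

2.3831 volumes


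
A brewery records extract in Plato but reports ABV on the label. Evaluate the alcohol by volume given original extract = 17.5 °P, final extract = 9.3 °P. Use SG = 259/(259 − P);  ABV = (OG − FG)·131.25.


OG = 259/(259 − 17.5) = 1.0725
FG = 259/(259 − 9.3) = 1.0372
ABV = (1.0725 − 1.0372)·131.25

4.6225 % ABV


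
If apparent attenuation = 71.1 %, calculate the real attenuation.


RA = AA · 0.8192
RA = 71.1 · 0.8192

58.2451 %


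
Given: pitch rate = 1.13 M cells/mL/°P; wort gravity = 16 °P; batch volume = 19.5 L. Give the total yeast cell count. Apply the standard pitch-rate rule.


cells (billions) = rate · V_L · °P
cells = 1.13 · 19.5 · 16

352.5600 billion cells


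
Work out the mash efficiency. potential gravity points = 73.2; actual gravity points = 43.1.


efficiency = actual / potential × 100
efficiency = 43.1 / 73.2 × 100

58.8798 %


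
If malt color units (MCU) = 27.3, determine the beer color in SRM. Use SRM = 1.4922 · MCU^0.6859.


SRM = 1.4922 · 27.3^0.6859

14.4175 SRM


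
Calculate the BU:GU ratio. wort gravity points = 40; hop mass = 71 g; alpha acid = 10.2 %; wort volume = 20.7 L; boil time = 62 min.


U = 1.65·0.000125^(GP/1000)·(1−e^(−0.04t))/4.15;  IBU = (α/100)·m·U·1000/V;  BU:GU = IBU/GP
U = 1.65·0.000125^(40/1000)·(1−e^(−0.04·62))/4.15 = 0.2543
IBU = (10.2/100)·71·0.2543·1000/20.7 = 88.9647
BU:GU = 88.9647/40

2.2241


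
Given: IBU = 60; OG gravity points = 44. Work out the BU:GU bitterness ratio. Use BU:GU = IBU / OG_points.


BU:GU = 60 / 44

1.3636


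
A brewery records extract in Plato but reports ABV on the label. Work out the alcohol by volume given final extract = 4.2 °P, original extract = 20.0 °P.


SG = 259/(259 − P);  ABV = (OG − FG)·131.25
OG = 259/(259 − 20.0) = 1.0837
FG = 259/(259 − 4.2) = 1.0165
ABV = (1.0837 − 1.0165)·131.25

8.8198 % ABV


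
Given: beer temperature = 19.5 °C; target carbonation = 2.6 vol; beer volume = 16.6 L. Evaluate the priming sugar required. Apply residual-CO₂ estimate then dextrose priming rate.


residual = 14.695·(0.01821 + 0.09011·e^(−0.04·T));  sugar = (target − residual)·4.0·V
residual = 14.695·(0.01821 + 0.09011·e^(−0.04·19.5)) = 0.8746
sugar = (2.6 − 0.8746)·4.0·16.6

114.5664 g


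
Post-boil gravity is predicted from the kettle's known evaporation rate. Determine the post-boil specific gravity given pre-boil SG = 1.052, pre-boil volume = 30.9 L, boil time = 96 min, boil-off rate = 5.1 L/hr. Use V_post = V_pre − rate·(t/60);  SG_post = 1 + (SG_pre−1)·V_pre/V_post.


V_post = 30.9 − 5.1·(96/60) = 22.7400
SG_post = 1 + (1.052 − 1)·30.9/22.7400

1.0707


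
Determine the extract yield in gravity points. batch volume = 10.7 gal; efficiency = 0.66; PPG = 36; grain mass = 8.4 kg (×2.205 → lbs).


points = lbs × PPG × eff / vol
lbs = 8.4 × 2.205 = 18.5220
points = 18.5220 × 36 × 0.66 / 10.7

41.1292 points


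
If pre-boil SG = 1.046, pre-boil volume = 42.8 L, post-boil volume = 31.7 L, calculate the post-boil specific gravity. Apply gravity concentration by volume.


SG_post = 1 + (SG_pre − 1)·V_pre/V_post
pts_pre = (1.046 − 1)·1000 = 46.0000
pts_post = 46.0000·42.8/31.7 = 62.1073
SG_post = 1 + 62.1073/1000

1.0621


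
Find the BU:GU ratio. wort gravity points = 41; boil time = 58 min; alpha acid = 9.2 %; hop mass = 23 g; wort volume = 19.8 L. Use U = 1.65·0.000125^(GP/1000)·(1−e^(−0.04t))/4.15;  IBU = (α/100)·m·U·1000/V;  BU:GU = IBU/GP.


U = 1.65·0.000125^(41/1000)·(1−e^(−0.04·58))/4.15 = 0.2480
IBU = (9.2/100)·23·0.2480·1000/19.8 = 26.5054
BU:GU = 26.5054/41

0.6465


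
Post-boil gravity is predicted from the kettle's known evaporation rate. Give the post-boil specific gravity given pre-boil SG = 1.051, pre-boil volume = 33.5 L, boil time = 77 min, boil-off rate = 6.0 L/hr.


V_post = V_pre − rate·(t/60);  SG_post = 1 + (SG_pre−1)·V_pre/V_post
V_post = 33.5 − 6.0·(77/60) = 25.8000
SG_post = 1 + (1.051 − 1)·33.5/25.8000

1.0662


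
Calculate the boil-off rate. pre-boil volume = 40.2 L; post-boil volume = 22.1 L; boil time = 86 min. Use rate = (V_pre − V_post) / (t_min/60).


rate = (40.2 − 22.1) / (86/60)

12.6279 L/hr


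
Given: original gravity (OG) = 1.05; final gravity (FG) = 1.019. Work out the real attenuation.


AA = (OG−FG)/(OG−1)·100;  RA = AA·0.8192
AA = (1.05 − 1.019)/(1.05 − 1)·100 = 62.0000
RA = 62.0000·0.8192

50.7904 %


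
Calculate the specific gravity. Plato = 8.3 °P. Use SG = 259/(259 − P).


SG = 259/(259 − 8.3)

1.0331


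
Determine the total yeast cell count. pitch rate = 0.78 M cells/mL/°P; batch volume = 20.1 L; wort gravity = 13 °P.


cells (billions) = rate · V_L · °P
cells = 0.78 · 20.1 · 13

203.8140 billion cells


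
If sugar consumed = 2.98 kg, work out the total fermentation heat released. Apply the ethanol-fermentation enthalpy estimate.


Q = m_sugar · 590 kJ/kg
Q = 2.98 · 590

1758.2000 kJ


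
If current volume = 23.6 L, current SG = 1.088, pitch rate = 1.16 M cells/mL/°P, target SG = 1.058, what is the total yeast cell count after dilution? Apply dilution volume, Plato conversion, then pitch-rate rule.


V_w = V·((SG_c−1)/(SG_t−1)−1);  °P = 259 − 259/SG_t;  cells = rate·(V+V_w)·°P
V_w = 23.6·((1.088−1)/(1.058−1)−1) = 12.2069
V_final = 23.6 + 12.2069 = 35.8069
°P = 259 − 259/1.058 = 14.1985
cells = 1.16·35.8069·14.1985

589.7484 billion cells


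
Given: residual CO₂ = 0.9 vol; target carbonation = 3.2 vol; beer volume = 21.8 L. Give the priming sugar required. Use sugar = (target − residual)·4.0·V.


sugar = (3.2 − 0.9)·4.0·21.8

200.5600 g


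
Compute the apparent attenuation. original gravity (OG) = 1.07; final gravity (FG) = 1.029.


AA = (OG − FG)/(OG − 1) · 100
AA = (1.07 − 1.029)/(1.07 − 1) · 100

58.5714 %


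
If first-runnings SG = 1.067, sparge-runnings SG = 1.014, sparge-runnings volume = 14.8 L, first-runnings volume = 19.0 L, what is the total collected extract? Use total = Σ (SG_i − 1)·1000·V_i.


first = (1.067 − 1)·1000·19.0 = 1273.0000
sparge = (1.014 − 1)·1000·14.8 = 207.2000
total = 1273.0000 + 207.2000

1480.2000 gravity·L


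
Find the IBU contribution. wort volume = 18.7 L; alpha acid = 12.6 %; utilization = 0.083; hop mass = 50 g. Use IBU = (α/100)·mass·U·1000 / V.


IBU = (12.6/100)·50·0.083·1000 / 18.7

27.9626 IBU


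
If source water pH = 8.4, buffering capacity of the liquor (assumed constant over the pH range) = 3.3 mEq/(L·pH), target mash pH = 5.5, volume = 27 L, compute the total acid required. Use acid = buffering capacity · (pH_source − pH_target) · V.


acid = 3.3 · (8.4 − 5.5) · 27

258.3900 mEq


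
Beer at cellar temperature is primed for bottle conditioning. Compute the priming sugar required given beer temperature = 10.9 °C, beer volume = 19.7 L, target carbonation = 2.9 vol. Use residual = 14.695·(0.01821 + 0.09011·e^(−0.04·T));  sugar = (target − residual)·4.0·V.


residual = 14.695·(0.01821 + 0.09011·e^(−0.04·10.9)) = 1.1238
sugar = (2.9 − 1.1238)·4.0·19.7

139.9626 g


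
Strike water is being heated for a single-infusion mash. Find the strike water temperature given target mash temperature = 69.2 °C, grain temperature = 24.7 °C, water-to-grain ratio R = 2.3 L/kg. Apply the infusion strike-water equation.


T_strike = (0.41/R)·(T_mash − T_grain) + T_mash
T_strike = (0.41/2.3)·(69.2 − 24.7) + 69.2

77.1326 °C


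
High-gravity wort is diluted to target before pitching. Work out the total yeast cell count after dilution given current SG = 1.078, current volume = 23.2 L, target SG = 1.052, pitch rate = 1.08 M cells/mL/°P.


V_w = V·((SG_c−1)/(SG_t−1)−1);  °P = 259 − 259/SG_t;  cells = rate·(V+V_w)·°P
V_w = 23.2·((1.078−1)/(1.052−1)−1) = 11.6000
V_final = 23.2 + 11.6000 = 34.8000
°P = 259 − 259/1.052 = 12.8023
cells = 1.08·34.8000·12.8023

481.1609 billion cells
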